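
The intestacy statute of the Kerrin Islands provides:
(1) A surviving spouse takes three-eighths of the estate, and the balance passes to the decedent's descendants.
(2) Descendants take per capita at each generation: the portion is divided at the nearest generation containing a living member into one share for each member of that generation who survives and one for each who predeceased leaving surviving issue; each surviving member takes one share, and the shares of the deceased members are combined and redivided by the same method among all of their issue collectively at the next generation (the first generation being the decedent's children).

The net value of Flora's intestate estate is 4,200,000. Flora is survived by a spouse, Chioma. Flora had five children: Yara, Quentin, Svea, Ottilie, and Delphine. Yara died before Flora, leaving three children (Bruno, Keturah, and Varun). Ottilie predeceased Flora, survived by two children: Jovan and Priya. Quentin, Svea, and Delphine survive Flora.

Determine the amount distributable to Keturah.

Keturah receives 210,000.

Chioma takes three-eighths of 4,200,000 = 1,575,000. The remaining 2,625,000 passes to the descendants.
The descendants' portion (2,625,000) is divided at the children's generation into 5 shares of 525,000. Quentin, Svea, and Delphine each take 525,000. The 2 shares of the deceased (Yara and Ottilie) are combined into a pool of 1,050,000.
That pool (1,050,000) is divided at the grandchildren's generation equally among Bruno, Keturah, Varun, Jovan, and Priya: 210,000 each.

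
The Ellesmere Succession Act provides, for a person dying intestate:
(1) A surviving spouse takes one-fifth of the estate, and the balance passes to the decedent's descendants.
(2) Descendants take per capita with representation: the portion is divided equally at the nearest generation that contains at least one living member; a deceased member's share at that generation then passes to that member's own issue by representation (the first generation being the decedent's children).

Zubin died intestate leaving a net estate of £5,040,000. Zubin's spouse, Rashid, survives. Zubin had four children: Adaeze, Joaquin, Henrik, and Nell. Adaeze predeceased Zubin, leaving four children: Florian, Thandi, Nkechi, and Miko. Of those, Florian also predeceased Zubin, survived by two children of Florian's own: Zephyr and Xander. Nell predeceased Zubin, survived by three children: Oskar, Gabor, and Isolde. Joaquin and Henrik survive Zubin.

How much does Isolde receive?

Rashid takes one-fifth of £5,040,000 = £1,008,000. The remaining £4,032,000 passes to the descendants.
The descendants' portion (£4,032,000) is divided into 4 shares of £1,008,000: Joaquin and Henrik each take £1,008,000; Adaeze's £1,008,000 share passes to Adaeze's issue; Nell's £1,008,000 share passes to Nell's issue.
Adaeze's share (£1,008,000) is divided into 4 shares of £252,000: Thandi, Nkechi, and Miko each take £252,000; Florian's £252,000 share passes to Florian's issue.
Florian's share (£252,000) is divided into 2 shares of £126,000: Zephyr and Xander each take £126,000.
Nell's share (£1,008,000) is divided into 3 shares of £336,000: Oskar, Gabor, and Isolde each take £336,000.

Isolde receives £336,000.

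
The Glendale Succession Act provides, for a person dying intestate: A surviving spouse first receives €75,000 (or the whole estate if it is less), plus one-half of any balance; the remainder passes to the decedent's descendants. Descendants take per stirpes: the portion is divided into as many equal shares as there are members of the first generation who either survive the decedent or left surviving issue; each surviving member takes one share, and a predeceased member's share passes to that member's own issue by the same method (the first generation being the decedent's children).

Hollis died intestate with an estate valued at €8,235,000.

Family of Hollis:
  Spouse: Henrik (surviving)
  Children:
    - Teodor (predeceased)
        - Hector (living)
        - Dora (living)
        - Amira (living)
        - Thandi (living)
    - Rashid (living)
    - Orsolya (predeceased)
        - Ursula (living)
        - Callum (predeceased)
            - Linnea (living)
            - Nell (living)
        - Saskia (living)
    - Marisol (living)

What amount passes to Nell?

Nell receives €170,000.

Henrik first takes €75,000, leaving a balance of €8,160,000. Henrik then takes one-half of the balance (€4,080,000), for a total of €4,155,000. The remaining €4,080,000 passes to the descendants.
The descendants' portion (€4,080,000) is divided into 4 shares of €1,020,000: Rashid and Marisol each take €1,020,000; Teodor's €1,020,000 share passes to Teodor's issue; Orsolya's €1,020,000 share passes to Orsolya's issue.
Teodor's share (€1,020,000) is divided into 4 shares of €255,000: Hector, Dora, Amira, and Thandi each take €255,000.
Orsolya's share (€1,020,000) is divided into 3 shares of €340,000: Ursula and Saskia each take €340,000; Callum's €340,000 share passes to Callum's issue.
Callum's share (€340,000) is divided into 2 shares of €170,000: Linnea and Nell each take €170,000.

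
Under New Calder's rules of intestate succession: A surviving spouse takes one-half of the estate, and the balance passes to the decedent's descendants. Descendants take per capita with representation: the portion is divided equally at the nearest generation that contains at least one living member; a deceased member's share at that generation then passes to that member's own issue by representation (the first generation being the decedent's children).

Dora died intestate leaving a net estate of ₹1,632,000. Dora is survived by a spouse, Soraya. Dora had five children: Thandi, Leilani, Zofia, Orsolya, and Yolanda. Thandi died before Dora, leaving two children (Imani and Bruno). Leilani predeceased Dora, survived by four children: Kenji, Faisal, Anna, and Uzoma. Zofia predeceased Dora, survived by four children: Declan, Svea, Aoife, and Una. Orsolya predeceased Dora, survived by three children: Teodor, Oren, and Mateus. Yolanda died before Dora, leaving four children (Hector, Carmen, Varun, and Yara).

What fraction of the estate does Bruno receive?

Bruno receives 1/34 of the estate.

Soraya takes one-half of ₹1,632,000 = ₹816,000. The remaining ₹816,000 passes to the descendants.
No child survives, so the initial division is made at the grandchildren's generation.
The descendants' portion (₹816,000) is divided into 17 shares of ₹48,000: Imani, Bruno, Kenji, Faisal, Anna, Uzoma, Declan, Svea, Aoife, Una, Teodor, Oren, Mateus, Hector, Carmen, Varun, and Yara each take ₹48,000.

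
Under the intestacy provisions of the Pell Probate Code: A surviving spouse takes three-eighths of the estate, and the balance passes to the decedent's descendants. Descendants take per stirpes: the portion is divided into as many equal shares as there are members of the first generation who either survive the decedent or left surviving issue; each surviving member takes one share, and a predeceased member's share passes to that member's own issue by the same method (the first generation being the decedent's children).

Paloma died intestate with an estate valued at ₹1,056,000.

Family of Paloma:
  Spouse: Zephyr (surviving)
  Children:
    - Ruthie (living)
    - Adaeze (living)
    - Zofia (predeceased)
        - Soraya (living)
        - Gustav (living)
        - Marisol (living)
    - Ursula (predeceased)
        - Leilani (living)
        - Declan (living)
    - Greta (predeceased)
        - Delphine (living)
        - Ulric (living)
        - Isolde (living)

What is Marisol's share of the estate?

Zephyr takes three-eighths of ₹1,056,000 = ₹396,000. The remaining ₹660,000 passes to the descendants.
The descendants' portion (₹660,000) is divided into 5 shares of ₹132,000: Ruthie and Adaeze each take ₹132,000; Zofia's ₹132,000 share passes to Zofia's issue; Ursula's ₹132,000 share passes to Ursula's issue; Greta's ₹132,000 share passes to Greta's issue.
Zofia's share (₹132,000) is divided into 3 shares of ₹44,000: Soraya, Gustav, and Marisol each take ₹44,000.
Ursula's share (₹132,000) is divided into 2 shares of ₹66,000: Leilani and Declan each take ₹66,000.
Greta's share (₹132,000) is divided into 3 shares of ₹44,000: Delphine, Ulric, and Isolde each take ₹44,000.

Marisol receives ₹44,000.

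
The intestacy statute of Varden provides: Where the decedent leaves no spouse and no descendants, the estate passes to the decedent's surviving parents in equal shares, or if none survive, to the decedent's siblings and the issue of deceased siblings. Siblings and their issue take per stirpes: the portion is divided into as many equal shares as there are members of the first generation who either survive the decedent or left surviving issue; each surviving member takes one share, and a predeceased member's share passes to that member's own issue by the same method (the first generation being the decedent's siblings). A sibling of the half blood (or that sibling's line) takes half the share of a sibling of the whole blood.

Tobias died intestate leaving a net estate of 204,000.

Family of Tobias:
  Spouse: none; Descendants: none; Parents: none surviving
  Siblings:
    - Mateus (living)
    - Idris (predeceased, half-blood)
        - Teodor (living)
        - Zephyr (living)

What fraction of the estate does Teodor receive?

Teodor receives 1/6 of the estate.

The entire 204,000 passes to the siblings and their issue.
Counting each half-blood sibling's line as half a unit, there are 3/2 units in 204,000, so one unit is 136,000. Whole-blood lines (Mateus) take 136,000 each; half-blood lines (Idris) take 68,000 each.
Idris's share (68,000) is divided into 2 shares of 34,000: Teodor and Zephyr each take 34,000.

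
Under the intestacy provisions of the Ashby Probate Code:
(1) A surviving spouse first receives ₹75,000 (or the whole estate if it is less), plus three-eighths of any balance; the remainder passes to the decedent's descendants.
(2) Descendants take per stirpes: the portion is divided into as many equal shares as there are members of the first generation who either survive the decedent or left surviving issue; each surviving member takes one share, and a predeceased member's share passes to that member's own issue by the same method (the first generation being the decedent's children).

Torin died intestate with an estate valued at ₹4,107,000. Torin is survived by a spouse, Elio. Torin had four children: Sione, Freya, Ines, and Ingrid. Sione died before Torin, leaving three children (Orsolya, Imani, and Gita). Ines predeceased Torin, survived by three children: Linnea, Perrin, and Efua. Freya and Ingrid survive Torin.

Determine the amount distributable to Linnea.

Linnea receives ₹210,000.

Elio first takes ₹75,000, leaving a balance of ₹4,032,000. Elio then takes three-eighths of the balance (₹1,512,000), for a total of ₹1,587,000. The remaining ₹2,520,000 passes to the descendants.
The descendants' portion (₹2,520,000) is divided into 4 shares of ₹630,000: Freya and Ingrid each take ₹630,000; Sione's ₹630,000 share passes to Sione's issue; Ines's ₹630,000 share passes to Ines's issue.
Sione's share (₹630,000) is divided into 3 shares of ₹210,000: Orsolya, Imani, and Gita each take ₹210,000.
Ines's share (₹630,000) is divided into 3 shares of ₹210,000: Linnea, Perrin, and Efua each take ₹210,000.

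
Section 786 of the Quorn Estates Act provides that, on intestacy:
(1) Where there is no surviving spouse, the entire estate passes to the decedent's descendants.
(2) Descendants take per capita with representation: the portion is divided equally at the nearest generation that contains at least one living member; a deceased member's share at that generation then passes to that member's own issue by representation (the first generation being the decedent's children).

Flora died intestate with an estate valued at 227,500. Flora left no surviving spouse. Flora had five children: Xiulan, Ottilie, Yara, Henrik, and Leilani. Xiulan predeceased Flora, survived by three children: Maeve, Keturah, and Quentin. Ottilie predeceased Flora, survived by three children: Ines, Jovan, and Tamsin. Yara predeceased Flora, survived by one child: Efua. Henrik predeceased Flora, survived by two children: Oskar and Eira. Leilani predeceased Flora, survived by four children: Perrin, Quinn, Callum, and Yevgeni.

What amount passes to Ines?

Ines receives 17,500.

The entire 227,500 passes to the descendants.
No child survives, so the initial division is made at the grandchildren's generation.
That amount (227,500) is divided into 13 shares of 17,500: Maeve, Keturah, Quentin, Ines, Jovan, Tamsin, Efua, Oskar, Eira, Perrin, Quinn, Callum, and Yevgeni each take 17,500.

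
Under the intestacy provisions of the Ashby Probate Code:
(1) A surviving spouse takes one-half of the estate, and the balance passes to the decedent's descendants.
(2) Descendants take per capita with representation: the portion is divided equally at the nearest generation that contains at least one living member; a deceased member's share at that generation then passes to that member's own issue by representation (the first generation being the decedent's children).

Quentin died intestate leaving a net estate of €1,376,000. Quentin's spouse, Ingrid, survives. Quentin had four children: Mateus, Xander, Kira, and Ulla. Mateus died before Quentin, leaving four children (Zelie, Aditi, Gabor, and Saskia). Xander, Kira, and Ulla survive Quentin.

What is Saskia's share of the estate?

Ingrid takes one-half of €1,376,000 = €688,000. The remaining €688,000 passes to the descendants.
The descendants' portion (€688,000) is divided into 4 shares of €172,000: Xander, Kira, and Ulla each take €172,000; Mateus's €172,000 share passes to Mateus's issue.
Mateus's share (€172,000) is divided into 4 shares of €43,000: Zelie, Aditi, Gabor, and Saskia each take €43,000.

Saskia receives €43,000.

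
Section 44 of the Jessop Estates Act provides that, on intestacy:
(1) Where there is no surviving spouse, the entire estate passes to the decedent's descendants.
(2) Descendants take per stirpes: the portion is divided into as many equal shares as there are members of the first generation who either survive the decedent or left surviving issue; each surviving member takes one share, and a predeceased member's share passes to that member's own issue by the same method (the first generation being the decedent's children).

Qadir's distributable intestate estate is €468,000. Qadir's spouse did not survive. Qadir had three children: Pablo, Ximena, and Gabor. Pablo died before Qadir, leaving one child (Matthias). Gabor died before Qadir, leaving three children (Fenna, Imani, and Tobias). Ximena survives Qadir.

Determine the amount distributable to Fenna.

The entire €468,000 passes to the descendants.
That amount (€468,000) is divided into 3 shares of €156,000: Ximena takes €156,000; Pablo's €156,000 share passes to Pablo's issue; Gabor's €156,000 share passes to Gabor's issue.
Pablo's share (€156,000) passes entirely to Matthias.
Gabor's share (€156,000) is divided into 3 shares of €52,000: Fenna, Imani, and Tobias each take €52,000.

Fenna receives €52,000.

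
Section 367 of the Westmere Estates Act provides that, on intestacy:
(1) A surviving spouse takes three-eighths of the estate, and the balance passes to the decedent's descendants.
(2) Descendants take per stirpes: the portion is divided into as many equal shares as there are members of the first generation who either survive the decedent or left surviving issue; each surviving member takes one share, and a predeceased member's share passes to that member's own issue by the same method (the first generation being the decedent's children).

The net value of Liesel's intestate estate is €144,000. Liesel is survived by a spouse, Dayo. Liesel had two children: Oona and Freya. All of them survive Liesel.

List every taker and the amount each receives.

Dayo takes three-eighths of €144,000 = €54,000. The remaining €90,000 passes to the descendants.
The descendants' portion (€90,000) is divided into 2 shares of €45,000: Oona and Freya each take €45,000.

Dayo: €54,000; Oona: €45,000; Freya: €45,000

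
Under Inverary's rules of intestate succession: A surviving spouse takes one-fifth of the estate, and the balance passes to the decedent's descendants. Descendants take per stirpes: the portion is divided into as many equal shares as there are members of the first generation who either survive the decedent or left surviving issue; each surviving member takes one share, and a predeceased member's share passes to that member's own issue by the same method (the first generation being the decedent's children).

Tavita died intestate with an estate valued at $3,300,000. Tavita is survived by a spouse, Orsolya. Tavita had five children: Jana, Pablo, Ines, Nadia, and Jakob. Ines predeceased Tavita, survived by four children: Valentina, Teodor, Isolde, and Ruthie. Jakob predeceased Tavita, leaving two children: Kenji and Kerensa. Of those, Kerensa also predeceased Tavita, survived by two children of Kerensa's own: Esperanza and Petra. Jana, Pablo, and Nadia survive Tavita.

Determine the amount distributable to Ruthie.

Orsolya takes one-fifth of $3,300,000 = $660,000. The remaining $2,640,000 passes to the descendants.
The descendants' portion ($2,640,000) is divided into 5 shares of $528,000: Jana, Pablo, and Nadia each take $528,000; Ines's $528,000 share passes to Ines's issue; Jakob's $528,000 share passes to Jakob's issue.
Ines's share ($528,000) is divided into 4 shares of $132,000: Valentina, Teodor, Isolde, and Ruthie each take $132,000.
Jakob's share ($528,000) is divided into 2 shares of $264,000: Kenji takes $264,000; Kerensa's $264,000 share passes to Kerensa's issue.
Kerensa's share ($264,000) is divided into 2 shares of $132,000: Esperanza and Petra each take $132,000.

Ruthie receives $132,000.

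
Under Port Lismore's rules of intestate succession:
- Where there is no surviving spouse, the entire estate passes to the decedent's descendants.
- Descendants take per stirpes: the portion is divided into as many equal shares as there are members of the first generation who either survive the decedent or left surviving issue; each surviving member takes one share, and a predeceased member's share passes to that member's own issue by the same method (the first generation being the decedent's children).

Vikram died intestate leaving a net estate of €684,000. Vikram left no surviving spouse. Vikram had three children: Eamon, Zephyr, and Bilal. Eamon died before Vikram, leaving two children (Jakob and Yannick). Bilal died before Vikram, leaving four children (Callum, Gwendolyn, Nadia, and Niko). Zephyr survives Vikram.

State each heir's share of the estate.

The entire €684,000 passes to the descendants.
That amount (€684,000) is divided into 3 shares of €228,000: Zephyr takes €228,000; Eamon's €228,000 share passes to Eamon's issue; Bilal's €228,000 share passes to Bilal's issue.
Eamon's share (€228,000) is divided into 2 shares of €114,000: Jakob and Yannick each take €114,000.
Bilal's share (€228,000) is divided into 4 shares of €57,000: Callum, Gwendolyn, Nadia, and Niko each take €57,000.

Jakob: €114,000; Yannick: €114,000; Zephyr: €228,000; Callum: €57,000; Gwendolyn: €57,000; Nadia: €57,000; Niko: €57,000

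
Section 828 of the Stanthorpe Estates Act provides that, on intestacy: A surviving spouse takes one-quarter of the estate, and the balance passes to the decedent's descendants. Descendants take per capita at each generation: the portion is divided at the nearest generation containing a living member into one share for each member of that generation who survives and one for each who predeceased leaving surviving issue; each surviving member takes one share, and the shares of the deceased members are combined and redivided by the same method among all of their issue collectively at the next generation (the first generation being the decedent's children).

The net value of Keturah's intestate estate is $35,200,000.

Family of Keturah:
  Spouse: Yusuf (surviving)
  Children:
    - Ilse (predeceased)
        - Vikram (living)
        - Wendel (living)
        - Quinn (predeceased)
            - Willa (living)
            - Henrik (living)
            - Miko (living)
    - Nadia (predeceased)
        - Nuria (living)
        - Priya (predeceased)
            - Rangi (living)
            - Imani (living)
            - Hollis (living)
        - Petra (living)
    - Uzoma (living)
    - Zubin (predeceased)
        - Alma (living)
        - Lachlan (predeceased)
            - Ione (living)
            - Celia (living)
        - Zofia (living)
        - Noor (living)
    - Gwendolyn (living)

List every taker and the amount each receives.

Yusuf takes one-quarter of $35,200,000 = $8,800,000. The remaining $26,400,000 passes to the descendants.
The descendants' portion ($26,400,000) is divided at the children's generation into 5 shares of $5,280,000. Uzoma and Gwendolyn each take $5,280,000. The 3 shares of the deceased (Ilse, Nadia, and Zubin) are combined into a pool of $15,840,000.
That pool ($15,840,000) is divided at the grandchildren's generation into 10 shares of $1,584,000. Vikram, Wendel, Nuria, Petra, Alma, Zofia, and Noor each take $1,584,000. The 3 shares of the deceased (Quinn, Priya, and Lachlan) are combined into a pool of $4,752,000.
That pool ($4,752,000) is divided at the great-grandchildren's generation equally among Willa, Henrik, Miko, Rangi, Imani, Hollis, Ione, and Celia: $594,000 each.

Yusuf: $8,800,000; Vikram: $1,584,000; Wendel: $1,584,000; Willa: $594,000; Henrik: $594,000; Miko: $594,000; Nuria: $1,584,000; Rangi: $594,000; Imani: $594,000; Hollis: $594,000; Petra: $1,584,000; Uzoma: $5,280,000; Alma: $1,584,000; Ione: $594,000; Celia: $594,000; Zofia: $1,584,000; Noor: $1,584,000; Gwendolyn: $5,280,000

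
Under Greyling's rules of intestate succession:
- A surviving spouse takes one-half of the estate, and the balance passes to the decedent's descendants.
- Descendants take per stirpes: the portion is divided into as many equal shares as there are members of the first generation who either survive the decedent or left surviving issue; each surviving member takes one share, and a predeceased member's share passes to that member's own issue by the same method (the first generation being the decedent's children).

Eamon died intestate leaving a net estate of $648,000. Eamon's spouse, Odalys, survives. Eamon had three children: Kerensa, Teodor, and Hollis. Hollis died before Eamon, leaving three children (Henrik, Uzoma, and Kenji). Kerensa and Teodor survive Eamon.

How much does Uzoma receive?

Odalys takes one-half of $648,000 = $324,000. The remaining $324,000 passes to the descendants.
The descendants' portion ($324,000) is divided into 3 shares of $108,000: Kerensa and Teodor each take $108,000; Hollis's $108,000 share passes to Hollis's issue.
Hollis's share ($108,000) is divided into 3 shares of $36,000: Henrik, Uzoma, and Kenji each take $36,000.

Uzoma receives $36,000.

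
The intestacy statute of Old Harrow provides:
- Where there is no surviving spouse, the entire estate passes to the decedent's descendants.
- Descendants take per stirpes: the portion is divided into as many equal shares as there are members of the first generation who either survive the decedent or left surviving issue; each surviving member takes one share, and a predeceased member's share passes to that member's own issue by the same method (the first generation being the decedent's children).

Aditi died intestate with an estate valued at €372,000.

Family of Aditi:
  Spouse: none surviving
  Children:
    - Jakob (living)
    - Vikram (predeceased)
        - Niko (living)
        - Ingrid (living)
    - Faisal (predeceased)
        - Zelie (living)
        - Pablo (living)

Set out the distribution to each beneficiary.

Jakob: €124,000; Niko: €62,000; Ingrid: €62,000; Zelie: €62,000; Pablo: €62,000

The entire €372,000 passes to the descendants.
That amount (€372,000) is divided into 3 shares of €124,000: Jakob takes €124,000; Vikram's €124,000 share passes to Vikram's issue; Faisal's €124,000 share passes to Faisal's issue.
Vikram's share (€124,000) is divided into 2 shares of €62,000: Niko and Ingrid each take €62,000.
Faisal's share (€124,000) is divided into 2 shares of €62,000: Zelie and Pablo each take €62,000.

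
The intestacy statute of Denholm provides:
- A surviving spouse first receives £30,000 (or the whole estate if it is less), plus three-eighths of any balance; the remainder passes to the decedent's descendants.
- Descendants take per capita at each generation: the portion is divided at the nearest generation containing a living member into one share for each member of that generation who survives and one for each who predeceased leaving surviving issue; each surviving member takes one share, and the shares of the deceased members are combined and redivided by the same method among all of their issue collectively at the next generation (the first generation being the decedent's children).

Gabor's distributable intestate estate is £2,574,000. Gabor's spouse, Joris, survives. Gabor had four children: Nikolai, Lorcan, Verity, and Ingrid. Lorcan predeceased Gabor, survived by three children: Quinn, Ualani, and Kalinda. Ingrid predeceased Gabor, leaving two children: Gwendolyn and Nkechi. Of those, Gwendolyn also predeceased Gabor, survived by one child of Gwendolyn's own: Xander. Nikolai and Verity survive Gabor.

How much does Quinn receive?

Joris first takes £30,000, leaving a balance of £2,544,000. Joris then takes three-eighths of the balance (£954,000), for a total of £984,000. The remaining £1,590,000 passes to the descendants.
The descendants' portion (£1,590,000) is divided at the children's generation into 4 shares of £397,500. Nikolai and Verity each take £397,500. The 2 shares of the deceased (Lorcan and Ingrid) are combined into a pool of £795,000.
That pool (£795,000) is divided at the grandchildren's generation into 5 shares of £159,000. Quinn, Ualani, Kalinda, and Nkechi each take £159,000. The remaining share for the deceased Gwendolyn (£159,000) is carried to the next generation.
That pool (£159,000) passes entirely to Xander, the sole taker at the great-grandchildren's generation.

Quinn receives £159,000.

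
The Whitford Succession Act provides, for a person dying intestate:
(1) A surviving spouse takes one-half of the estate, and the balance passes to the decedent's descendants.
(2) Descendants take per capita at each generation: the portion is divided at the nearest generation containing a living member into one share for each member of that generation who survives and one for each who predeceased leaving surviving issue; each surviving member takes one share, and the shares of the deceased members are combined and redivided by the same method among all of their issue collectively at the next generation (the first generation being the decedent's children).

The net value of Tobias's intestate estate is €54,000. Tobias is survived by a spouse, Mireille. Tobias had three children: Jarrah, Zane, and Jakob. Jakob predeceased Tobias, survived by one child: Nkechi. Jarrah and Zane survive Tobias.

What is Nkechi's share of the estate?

Nkechi receives €9,000.

Mireille takes one-half of €54,000 = €27,000. The remaining €27,000 passes to the descendants.
The descendants' portion (€27,000) is divided at the children's generation into 3 shares of €9,000. Jarrah and Zane each take €9,000. The remaining share for the deceased Jakob (€9,000) is carried to the next generation.
That pool (€9,000) passes entirely to Nkechi, the sole taker at the grandchildren's generation.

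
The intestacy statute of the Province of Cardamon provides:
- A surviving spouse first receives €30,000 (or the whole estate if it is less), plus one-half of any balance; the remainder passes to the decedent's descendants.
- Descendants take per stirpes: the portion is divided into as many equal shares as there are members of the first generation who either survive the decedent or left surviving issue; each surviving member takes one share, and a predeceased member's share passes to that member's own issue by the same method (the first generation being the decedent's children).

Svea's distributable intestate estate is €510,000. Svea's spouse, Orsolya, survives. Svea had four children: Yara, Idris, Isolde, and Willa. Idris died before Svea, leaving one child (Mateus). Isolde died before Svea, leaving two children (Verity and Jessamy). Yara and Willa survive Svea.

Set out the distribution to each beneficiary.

Orsolya: €270,000; Yara: €60,000; Mateus: €60,000; Verity: €30,000; Jessamy: €30,000; Willa: €60,000

Orsolya first takes €30,000, leaving a balance of €480,000. Orsolya then takes one-half of the balance (€240,000), for a total of €270,000. The remaining €240,000 passes to the descendants.
The descendants' portion (€240,000) is divided into 4 shares of €60,000: Yara and Willa each take €60,000; Idris's €60,000 share passes to Idris's issue; Isolde's €60,000 share passes to Isolde's issue.
Idris's share (€60,000) passes entirely to Mateus.
Isolde's share (€60,000) is divided into 2 shares of €30,000: Verity and Jessamy each take €30,000.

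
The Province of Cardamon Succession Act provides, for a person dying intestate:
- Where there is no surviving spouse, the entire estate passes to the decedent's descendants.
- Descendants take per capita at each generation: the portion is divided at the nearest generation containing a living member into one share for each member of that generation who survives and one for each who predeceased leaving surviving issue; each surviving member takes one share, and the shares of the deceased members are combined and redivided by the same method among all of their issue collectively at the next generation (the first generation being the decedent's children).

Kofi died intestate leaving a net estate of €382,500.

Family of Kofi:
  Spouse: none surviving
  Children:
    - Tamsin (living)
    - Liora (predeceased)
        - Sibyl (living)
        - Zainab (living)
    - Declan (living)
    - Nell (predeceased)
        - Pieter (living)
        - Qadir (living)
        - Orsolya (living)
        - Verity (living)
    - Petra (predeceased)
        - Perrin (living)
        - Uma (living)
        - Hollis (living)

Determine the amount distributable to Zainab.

Zainab receives €25,500.

The entire €382,500 passes to the descendants.
That amount (€382,500) is divided at the children's generation into 5 shares of €76,500. Tamsin and Declan each take €76,500. The 3 shares of the deceased (Liora, Nell, and Petra) are combined into a pool of €229,500.
That pool (€229,500) is divided at the grandchildren's generation equally among Sibyl, Zainab, Pieter, Qadir, Orsolya, Verity, Perrin, Uma, and Hollis: €25,500 each.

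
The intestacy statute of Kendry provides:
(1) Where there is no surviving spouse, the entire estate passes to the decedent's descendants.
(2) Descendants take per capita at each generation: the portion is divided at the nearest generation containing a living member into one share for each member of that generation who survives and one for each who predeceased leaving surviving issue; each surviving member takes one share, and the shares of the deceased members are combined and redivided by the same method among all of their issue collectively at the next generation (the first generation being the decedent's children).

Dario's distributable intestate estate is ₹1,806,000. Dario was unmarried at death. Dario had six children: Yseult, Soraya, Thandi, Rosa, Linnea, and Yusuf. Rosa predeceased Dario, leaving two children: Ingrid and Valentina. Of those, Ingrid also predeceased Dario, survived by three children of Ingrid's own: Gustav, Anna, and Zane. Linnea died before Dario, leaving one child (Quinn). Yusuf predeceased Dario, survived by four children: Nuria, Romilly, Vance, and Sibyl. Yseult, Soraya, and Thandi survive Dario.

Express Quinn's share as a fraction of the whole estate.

Quinn receives 1/14 of the estate.

The entire ₹1,806,000 passes to the descendants.
That amount (₹1,806,000) is divided at the children's generation into 6 shares of ₹301,000. Yseult, Soraya, and Thandi each take ₹301,000. The 3 shares of the deceased (Rosa, Linnea, and Yusuf) are combined into a pool of ₹903,000.
That pool (₹903,000) is divided at the grandchildren's generation into 7 shares of ₹129,000. Valentina, Quinn, Nuria, Romilly, Vance, and Sibyl each take ₹129,000. The remaining share for the deceased Ingrid (₹129,000) is carried to the next generation.
That pool (₹129,000) is divided at the great-grandchildren's generation equally among Gustav, Anna, and Zane: ₹43,000 each.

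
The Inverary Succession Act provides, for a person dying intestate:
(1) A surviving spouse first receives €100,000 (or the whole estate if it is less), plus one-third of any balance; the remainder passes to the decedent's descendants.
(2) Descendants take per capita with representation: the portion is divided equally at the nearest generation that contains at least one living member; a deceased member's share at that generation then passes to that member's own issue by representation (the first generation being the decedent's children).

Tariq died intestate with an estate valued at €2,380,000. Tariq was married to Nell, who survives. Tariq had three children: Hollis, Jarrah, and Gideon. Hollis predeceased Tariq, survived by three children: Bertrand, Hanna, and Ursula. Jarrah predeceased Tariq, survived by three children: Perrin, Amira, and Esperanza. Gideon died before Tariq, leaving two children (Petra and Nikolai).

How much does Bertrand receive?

Nell first takes €100,000, leaving a balance of €2,280,000. Nell then takes one-third of the balance (€760,000), for a total of €860,000. The remaining €1,520,000 passes to the descendants.
No child survives, so the initial division is made at the grandchildren's generation.
The descendants' portion (€1,520,000) is divided into 8 shares of €190,000: Bertrand, Hanna, Ursula, Perrin, Amira, Esperanza, Petra, and Nikolai each take €190,000.

Bertrand receives €190,000.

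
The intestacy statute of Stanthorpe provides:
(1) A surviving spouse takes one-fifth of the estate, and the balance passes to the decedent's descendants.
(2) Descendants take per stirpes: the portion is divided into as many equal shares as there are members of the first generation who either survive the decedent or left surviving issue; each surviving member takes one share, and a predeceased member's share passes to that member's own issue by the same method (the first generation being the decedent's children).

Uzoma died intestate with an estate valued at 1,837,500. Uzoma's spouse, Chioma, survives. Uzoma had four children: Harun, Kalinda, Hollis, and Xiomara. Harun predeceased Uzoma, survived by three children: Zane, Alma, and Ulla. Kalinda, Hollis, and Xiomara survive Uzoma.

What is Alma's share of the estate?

Alma receives 122,500.

Chioma takes one-fifth of 1,837,500 = 367,500. The remaining 1,470,000 passes to the descendants.
The descendants' portion (1,470,000) is divided into 4 shares of 367,500: Kalinda, Hollis, and Xiomara each take 367,500; Harun's 367,500 share passes to Harun's issue.
Harun's share (367,500) is divided into 3 shares of 122,500: Zane, Alma, and Ulla each take 122,500.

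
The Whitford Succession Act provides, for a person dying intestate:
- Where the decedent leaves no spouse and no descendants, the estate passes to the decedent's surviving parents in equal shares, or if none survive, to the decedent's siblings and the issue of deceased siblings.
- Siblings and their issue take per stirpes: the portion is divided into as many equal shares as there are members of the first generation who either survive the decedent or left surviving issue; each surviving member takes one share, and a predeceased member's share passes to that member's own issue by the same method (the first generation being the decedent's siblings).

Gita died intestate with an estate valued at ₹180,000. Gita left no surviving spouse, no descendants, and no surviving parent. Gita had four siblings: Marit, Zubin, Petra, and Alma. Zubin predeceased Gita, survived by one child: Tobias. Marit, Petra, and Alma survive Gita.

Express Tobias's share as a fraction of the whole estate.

The entire ₹180,000 passes to the siblings and their issue.
That amount (₹180,000) is divided into 4 shares of ₹45,000: Marit, Petra, and Alma each take ₹45,000; Zubin's ₹45,000 share passes to Zubin's issue.
Zubin's share (₹45,000) passes entirely to Tobias.

Tobias receives 1/4 of the estate.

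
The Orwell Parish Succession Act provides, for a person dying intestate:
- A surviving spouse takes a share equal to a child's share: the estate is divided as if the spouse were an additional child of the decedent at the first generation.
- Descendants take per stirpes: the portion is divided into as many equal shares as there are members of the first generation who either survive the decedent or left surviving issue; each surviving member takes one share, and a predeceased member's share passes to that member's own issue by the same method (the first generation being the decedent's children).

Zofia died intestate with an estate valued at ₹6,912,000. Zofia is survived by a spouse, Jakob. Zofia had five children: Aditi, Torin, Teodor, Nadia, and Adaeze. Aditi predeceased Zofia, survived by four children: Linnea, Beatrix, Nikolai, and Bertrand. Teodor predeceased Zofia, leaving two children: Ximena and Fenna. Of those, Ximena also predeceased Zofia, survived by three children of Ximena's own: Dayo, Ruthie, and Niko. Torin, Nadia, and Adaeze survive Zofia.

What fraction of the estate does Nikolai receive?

The spouse counts as an additional share at the children's level, so there are 6 primary shares of ₹1,152,000. Jakob takes one such share (₹1,152,000).
The children's combined portion (₹5,760,000) is divided into 5 shares of ₹1,152,000: Torin, Nadia, and Adaeze each take ₹1,152,000; Aditi's ₹1,152,000 share passes to Aditi's issue; Teodor's ₹1,152,000 share passes to Teodor's issue.
Aditi's share (₹1,152,000) is divided into 4 shares of ₹288,000: Linnea, Beatrix, Nikolai, and Bertrand each take ₹288,000.
Teodor's share (₹1,152,000) is divided into 2 shares of ₹576,000: Fenna takes ₹576,000; Ximena's ₹576,000 share passes to Ximena's issue.
Ximena's share (₹576,000) is divided into 3 shares of ₹192,000: Dayo, Ruthie, and Niko each take ₹192,000.

Nikolai receives 1/24 of the estate.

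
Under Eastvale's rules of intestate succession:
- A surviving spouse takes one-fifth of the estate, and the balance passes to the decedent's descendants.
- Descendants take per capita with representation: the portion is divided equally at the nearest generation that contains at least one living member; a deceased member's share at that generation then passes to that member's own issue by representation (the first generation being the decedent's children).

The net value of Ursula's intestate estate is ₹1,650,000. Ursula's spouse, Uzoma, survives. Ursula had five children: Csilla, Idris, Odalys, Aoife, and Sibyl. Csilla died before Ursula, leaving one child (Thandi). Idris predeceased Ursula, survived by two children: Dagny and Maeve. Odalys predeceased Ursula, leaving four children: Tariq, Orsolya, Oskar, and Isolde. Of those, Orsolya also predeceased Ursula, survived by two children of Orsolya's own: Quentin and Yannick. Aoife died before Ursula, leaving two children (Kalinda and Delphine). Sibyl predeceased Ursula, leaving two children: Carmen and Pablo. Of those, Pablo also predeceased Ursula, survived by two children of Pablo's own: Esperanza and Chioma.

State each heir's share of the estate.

Uzoma takes one-fifth of ₹1,650,000 = ₹330,000. The remaining ₹1,320,000 passes to the descendants.
No child survives, so the initial division is made at the grandchildren's generation.
The descendants' portion (₹1,320,000) is divided into 11 shares of ₹120,000: Thandi, Dagny, Maeve, Tariq, Oskar, Isolde, Kalinda, Delphine, and Carmen each take ₹120,000; Orsolya's ₹120,000 share passes to Orsolya's issue; Pablo's ₹120,000 share passes to Pablo's issue.
Orsolya's share (₹120,000) is divided into 2 shares of ₹60,000: Quentin and Yannick each take ₹60,000.
Pablo's share (₹120,000) is divided into 2 shares of ₹60,000: Esperanza and Chioma each take ₹60,000.

Uzoma: ₹330,000; Thandi: ₹120,000; Dagny: ₹120,000; Maeve: ₹120,000; Tariq: ₹120,000; Quentin: ₹60,000; Yannick: ₹60,000; Oskar: ₹120,000; Isolde: ₹120,000; Kalinda: ₹120,000; Delphine: ₹120,000; Carmen: ₹120,000; Esperanza: ₹60,000; Chioma: ₹60,000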